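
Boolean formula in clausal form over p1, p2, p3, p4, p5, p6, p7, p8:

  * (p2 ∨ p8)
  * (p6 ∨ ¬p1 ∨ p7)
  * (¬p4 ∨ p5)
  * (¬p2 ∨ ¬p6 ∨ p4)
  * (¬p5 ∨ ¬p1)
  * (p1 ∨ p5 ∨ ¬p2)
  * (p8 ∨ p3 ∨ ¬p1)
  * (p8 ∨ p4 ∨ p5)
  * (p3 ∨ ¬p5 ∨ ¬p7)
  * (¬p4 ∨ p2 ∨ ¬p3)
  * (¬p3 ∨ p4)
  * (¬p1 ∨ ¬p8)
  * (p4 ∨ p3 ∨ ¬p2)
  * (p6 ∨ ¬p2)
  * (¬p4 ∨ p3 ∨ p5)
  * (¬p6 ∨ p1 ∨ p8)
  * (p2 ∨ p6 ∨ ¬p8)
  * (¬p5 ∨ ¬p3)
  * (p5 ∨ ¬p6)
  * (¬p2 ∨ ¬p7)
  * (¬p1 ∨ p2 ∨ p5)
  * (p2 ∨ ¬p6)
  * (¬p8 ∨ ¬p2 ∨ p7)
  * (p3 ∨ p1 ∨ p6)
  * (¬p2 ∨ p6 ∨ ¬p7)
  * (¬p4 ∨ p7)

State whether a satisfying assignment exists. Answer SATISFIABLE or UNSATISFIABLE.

p2 = True:
  propagation gives p6=True, p4=True, p5=True, p1=False; an empty clause results — contradiction.
p2 = False:
  propagation gives p8=True, p1=False, p6=True; an empty clause results — contradiction.
Every branch closes, so no satisfying assignment exists.

UNSATISFIABLE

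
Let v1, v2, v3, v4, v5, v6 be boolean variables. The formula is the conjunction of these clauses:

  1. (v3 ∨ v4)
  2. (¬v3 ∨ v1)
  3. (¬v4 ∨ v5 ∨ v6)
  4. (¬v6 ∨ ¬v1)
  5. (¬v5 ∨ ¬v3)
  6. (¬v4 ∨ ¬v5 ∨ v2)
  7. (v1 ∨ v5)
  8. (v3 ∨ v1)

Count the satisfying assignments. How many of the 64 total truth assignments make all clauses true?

The models are:
  v1=1 v2=0 v3=1 v4=0 v5=0 v6=0
  v1=1 v2=1 v3=0 v4=1 v5=1 v6=0
  v1=1 v2=1 v3=1 v4=0 v5=0 v6=0
That's 3 in total.

3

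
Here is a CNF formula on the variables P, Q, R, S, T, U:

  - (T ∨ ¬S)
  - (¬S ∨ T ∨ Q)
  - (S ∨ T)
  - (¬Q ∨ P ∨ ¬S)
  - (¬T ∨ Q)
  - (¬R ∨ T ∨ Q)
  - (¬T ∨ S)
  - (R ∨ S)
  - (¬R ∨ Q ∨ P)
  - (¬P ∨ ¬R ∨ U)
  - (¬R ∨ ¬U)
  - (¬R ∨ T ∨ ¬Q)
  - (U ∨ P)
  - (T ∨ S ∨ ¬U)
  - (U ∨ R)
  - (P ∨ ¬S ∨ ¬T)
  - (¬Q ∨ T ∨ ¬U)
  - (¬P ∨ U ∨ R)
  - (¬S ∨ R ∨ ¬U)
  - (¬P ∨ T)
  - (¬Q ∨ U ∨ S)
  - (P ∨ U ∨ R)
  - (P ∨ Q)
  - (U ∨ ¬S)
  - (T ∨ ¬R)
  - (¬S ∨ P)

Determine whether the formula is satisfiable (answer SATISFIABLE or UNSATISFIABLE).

UNSATISFIABLE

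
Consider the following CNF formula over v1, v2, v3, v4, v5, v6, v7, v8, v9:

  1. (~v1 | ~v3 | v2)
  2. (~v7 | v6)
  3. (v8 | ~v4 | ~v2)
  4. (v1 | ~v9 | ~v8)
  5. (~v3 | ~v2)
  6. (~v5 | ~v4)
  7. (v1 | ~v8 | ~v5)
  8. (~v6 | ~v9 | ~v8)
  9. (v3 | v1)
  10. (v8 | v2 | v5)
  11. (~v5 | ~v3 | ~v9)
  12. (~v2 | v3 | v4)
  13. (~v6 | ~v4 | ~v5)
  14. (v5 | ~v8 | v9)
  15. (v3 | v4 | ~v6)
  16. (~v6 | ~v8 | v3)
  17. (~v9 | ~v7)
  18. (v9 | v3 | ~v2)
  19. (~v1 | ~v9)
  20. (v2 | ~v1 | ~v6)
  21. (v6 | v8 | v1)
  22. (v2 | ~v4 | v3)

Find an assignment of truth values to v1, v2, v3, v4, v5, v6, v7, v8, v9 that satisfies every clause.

v1 = False, v2 = False, v3 = True, v4 = False, v5 = True, v6 = True, v7 = True, v8 = False, v9 = False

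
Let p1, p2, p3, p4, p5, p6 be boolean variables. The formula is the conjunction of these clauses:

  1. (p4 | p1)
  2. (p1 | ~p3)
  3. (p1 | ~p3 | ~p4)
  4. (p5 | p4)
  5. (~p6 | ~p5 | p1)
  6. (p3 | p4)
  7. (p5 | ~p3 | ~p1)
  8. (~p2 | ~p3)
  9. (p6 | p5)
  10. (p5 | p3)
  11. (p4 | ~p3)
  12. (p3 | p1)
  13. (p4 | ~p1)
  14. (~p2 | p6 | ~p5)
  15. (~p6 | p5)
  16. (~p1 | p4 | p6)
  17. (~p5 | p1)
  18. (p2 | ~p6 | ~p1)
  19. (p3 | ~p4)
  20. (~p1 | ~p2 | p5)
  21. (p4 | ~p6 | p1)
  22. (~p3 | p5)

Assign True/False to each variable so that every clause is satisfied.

p1 = T, p2 = F, p3 = T, p4 = T, p5 = T, p6 = F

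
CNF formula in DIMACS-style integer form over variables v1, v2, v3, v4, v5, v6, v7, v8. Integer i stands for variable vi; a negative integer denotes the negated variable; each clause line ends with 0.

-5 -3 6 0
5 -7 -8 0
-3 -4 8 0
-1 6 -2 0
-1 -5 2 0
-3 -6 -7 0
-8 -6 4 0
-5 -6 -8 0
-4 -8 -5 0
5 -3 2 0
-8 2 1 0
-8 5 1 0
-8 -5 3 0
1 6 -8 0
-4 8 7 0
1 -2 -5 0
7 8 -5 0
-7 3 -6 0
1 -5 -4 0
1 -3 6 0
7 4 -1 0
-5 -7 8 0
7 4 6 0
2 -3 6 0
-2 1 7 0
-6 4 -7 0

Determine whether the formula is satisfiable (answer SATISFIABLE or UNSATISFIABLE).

SATISFIABLE

Branch on v1: take v1 = True.
Set v2 = False and propagate.
  then v5 is forced to False.
  then v3 is forced to False.
For the remaining variables, v4 = False, v6 = False, v7 = True, v8 = False works.
Every clause has at least one true literal under this assignment.
So v1=T, v2=F, v3=F, v4=F, v5=F, v6=F, v7=T, v8=F is a satisfying assignment.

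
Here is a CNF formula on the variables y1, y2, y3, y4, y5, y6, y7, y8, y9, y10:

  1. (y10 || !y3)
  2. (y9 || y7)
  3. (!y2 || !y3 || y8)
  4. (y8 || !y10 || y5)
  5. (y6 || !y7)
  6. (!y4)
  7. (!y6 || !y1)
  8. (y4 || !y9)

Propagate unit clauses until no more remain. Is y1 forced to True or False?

(!y4) stands alone — y4 = False.
(y4 || !y9) with y4 = False leaves only !y9, so y9 = False.
In (y7 || y9), y9 is now false; y7 must hold, so y7 = True.
In (!y7 || y6), !y7 is now false; y6 must hold, so y6 = True.
From (!y1 || !y6) and y6 = True: y1 = False.

False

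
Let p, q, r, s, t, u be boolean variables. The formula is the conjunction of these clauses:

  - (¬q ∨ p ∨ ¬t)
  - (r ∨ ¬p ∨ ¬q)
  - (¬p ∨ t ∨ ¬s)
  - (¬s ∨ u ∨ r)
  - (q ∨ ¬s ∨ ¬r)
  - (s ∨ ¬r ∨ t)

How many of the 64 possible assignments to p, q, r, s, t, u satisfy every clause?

24

Split on r, then s.
  r=1, s=1: remaining (p,q,t,u) ∈ {(0,1,0,0); (0,1,0,1); (1,1,1,0); (1,1,1,1)} — 4.
  r=1, s=0: u free; 3 ways for (p,q,t) × 2^1 = 6.
  r=0, s=1: remaining (p,q,t,u) ∈ {(0,0,0,1); (0,0,1,1); (0,1,0,1); (1,0,1,1)} — 4.
  r=0, s=0: u free; 5 ways for (p,q,t) × 2^1 = 10.
Total: 4 + 6 + 4 + 10 = 24.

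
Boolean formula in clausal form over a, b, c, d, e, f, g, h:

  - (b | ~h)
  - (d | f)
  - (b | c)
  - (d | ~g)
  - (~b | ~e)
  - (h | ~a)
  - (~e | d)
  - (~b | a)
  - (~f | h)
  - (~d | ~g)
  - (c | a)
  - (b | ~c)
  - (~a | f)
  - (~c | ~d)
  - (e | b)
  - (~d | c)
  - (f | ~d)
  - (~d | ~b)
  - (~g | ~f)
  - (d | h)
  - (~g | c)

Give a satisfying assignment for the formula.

Pure literal: g appears only negated; assign g = False.
Set a = True and propagate.
  then h is forced to True.
  then b is forced to True.
  then e is forced to False.
  then f is forced to True.
  then d is forced to False.
c is now unconstrained; take c = False.
Every clause has at least one true literal under this assignment.

a = True, b = True, c = False, d = False, e = False, f = True, g = False, h = True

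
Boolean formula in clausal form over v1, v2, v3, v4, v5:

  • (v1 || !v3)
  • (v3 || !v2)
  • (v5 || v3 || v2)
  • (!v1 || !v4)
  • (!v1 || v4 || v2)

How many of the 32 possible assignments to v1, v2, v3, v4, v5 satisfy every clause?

The models are:
  v1=F v2=F v3=F v4=F v5=T
  v1=F v2=F v3=F v4=T v5=T
  v1=T v2=T v3=T v4=F v5=F
  v1=T v2=T v3=T v4=F v5=T
That's 4 in total.

4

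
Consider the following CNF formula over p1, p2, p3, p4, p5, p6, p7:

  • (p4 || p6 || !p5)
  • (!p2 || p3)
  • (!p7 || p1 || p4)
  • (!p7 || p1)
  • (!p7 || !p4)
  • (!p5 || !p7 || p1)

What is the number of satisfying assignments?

51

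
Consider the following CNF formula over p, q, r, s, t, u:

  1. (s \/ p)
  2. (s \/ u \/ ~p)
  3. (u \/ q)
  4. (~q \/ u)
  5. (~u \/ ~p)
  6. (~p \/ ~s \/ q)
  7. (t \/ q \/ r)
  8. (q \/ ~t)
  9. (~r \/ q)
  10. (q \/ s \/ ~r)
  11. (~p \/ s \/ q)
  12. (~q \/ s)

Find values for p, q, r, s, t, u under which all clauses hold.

p=F  q=T  r=T  s=T  t=F  u=T

Check each clause:
  1. (s \/ p) — s is true.
  2. (u \/ s \/ ~p) — s is true.
  3. (q \/ u) — q is true.
  4. (u \/ ~q) — u is true.
  5. (~p \/ ~u) — ~p is true.
  6. (q \/ ~p \/ ~s) — q is true.
  7. (r \/ t \/ q) — q is true.
  8. (~t \/ q) — q is true.
  9. (q \/ ~r) — q is true.
  10. (s \/ q \/ ~r) — q is true.
  11. (q \/ ~p \/ s) — q is true.
  12. (~q \/ s) — s is true.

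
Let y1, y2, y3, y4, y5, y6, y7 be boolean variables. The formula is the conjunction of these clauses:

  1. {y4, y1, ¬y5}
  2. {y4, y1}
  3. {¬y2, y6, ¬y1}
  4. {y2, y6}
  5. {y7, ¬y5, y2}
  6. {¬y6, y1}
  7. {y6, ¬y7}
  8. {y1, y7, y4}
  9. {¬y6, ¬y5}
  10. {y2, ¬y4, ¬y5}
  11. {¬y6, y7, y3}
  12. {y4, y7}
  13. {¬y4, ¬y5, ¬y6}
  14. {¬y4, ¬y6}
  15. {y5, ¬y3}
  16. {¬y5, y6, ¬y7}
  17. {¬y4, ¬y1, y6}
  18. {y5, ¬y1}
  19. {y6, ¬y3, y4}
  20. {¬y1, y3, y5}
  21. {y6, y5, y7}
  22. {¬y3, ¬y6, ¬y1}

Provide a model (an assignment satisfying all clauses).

y1=False, y2=True, y3=False, y4=True, y5=True, y6=False, y7=False

Try y1 = False.
  then y4 is forced to True.
  then y6 is forced to False.
  then y2 is forced to True.
  then y7 is forced to False.
  then y5 is forced to True.
y3 is now unconstrained; take y3 = False.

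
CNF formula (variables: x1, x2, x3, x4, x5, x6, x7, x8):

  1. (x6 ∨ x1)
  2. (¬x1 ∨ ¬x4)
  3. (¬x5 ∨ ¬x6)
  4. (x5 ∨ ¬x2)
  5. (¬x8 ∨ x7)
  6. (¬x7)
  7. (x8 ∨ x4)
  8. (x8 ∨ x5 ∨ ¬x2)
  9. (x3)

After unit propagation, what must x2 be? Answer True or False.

False

(¬x7) stands alone — x7 = False.
From (x7 ∨ ¬x8) and x7 = False: x8 = False.
(x8 ∨ x4) with x8 = False leaves only x4, so x4 = True.
(¬x4 ∨ ¬x1): since x4 = True, the clause reduces to (¬x1). x1 = False.
(x6 ∨ x1) with x1 = False leaves only x6, so x6 = True.
From (¬x6 ∨ ¬x5) and x6 = True: x5 = False.
In (x5 ∨ ¬x2), x5 is now false; ¬x2 must hold, so x2 = False.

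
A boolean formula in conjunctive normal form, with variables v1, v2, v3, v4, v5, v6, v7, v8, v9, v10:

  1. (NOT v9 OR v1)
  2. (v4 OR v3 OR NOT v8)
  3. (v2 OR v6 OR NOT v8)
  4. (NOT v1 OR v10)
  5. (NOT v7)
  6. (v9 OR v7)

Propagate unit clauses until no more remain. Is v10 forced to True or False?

True

Unit clause (NOT v7) sets v7 = False.
In (v7 OR v9), v7 is now false; v9 must hold, so v9 = True.
In (NOT v9 OR v1), NOT v9 is now false; v1 must hold, so v1 = True.
In (v10 OR NOT v1), NOT v1 is now false; v10 must hold, so v10 = True.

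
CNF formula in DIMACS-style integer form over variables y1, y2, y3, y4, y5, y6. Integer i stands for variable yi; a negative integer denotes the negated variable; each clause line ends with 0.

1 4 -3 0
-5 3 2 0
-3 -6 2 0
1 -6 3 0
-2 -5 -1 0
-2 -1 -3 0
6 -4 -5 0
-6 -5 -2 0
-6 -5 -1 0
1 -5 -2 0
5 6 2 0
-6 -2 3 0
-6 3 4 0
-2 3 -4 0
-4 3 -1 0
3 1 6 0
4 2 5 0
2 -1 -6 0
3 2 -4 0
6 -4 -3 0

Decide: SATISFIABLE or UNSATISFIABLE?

SATISFIABLE

Try y1 = True.
Branch on y2: take y2 = True.
  then y5 is forced to False.
  then y3 is forced to False.
  then y6 is forced to False.
  then y4 is forced to False.
So y1=T  y2=T  y3=F  y4=F  y5=F  y6=F is a satisfying assignment.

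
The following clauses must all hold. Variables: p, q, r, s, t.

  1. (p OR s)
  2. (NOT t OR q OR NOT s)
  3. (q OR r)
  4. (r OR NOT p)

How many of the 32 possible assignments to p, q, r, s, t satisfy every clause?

12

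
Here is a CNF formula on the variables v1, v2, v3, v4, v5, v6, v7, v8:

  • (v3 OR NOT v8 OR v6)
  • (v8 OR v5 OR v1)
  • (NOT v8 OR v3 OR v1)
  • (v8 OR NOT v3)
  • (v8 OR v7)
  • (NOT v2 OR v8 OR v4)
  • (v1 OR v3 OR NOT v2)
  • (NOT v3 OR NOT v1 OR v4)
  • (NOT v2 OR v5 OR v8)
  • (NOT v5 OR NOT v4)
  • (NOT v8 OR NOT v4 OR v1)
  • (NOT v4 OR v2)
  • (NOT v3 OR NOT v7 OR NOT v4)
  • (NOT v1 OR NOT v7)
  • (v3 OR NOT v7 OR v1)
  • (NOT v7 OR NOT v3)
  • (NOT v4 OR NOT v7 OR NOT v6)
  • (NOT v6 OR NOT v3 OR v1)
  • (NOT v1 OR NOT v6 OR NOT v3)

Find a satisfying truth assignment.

v1=F  v2=T  v3=T  v4=F  v5=T  v6=F  v7=F  v8=T

Set v1 = False and propagate.
Try v2 = True.
  then v3 is forced to True.
  then v8 is forced to True.
  then v4 is forced to False.
  then v7 is forced to False.
  then v6 is forced to False.
v5 is now unconstrained; take v5 = True.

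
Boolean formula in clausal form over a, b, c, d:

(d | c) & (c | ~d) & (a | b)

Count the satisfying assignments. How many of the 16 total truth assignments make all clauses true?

6

The models are:
  a=0 b=1 c=1 d=0
  a=0 b=1 c=1 d=1
  a=1 b=0 c=1 d=0
  a=1 b=0 c=1 d=1
  a=1 b=1 c=1 d=0
  a=1 b=1 c=1 d=1
Count: 6.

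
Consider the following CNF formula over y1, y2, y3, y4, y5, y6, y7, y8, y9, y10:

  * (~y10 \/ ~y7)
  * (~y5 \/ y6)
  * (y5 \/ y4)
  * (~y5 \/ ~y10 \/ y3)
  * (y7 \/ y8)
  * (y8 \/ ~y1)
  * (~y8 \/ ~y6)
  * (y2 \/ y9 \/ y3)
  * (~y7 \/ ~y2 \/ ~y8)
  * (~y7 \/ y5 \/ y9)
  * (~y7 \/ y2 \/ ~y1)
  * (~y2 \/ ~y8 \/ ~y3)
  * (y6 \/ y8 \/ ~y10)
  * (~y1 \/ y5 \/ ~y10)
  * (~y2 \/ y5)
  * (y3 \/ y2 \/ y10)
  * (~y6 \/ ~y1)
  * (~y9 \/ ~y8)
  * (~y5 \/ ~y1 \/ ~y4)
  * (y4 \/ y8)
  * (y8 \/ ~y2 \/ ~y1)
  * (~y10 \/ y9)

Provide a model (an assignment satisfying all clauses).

Try y1 = True.
  then y8 is forced to True.
  then y6 is forced to False.
  then y5 is forced to False.
  then y4 is forced to True.
  then y10 is forced to False.
  then y2 is forced to False.
  then y7 is forced to False.
  then y3 is forced to True.
  then y9 is forced to False.

y1 = True, y2 = False, y3 = True, y4 = True, y5 = False, y6 = False, y7 = False, y8 = True, y9 = False, y10 = False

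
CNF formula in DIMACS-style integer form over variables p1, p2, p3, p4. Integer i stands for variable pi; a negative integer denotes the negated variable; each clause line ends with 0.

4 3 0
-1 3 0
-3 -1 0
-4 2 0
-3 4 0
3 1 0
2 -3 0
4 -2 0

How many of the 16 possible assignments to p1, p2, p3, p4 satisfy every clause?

1

The models are:
  p1=F p2=T p3=T p4=T
Count: 1.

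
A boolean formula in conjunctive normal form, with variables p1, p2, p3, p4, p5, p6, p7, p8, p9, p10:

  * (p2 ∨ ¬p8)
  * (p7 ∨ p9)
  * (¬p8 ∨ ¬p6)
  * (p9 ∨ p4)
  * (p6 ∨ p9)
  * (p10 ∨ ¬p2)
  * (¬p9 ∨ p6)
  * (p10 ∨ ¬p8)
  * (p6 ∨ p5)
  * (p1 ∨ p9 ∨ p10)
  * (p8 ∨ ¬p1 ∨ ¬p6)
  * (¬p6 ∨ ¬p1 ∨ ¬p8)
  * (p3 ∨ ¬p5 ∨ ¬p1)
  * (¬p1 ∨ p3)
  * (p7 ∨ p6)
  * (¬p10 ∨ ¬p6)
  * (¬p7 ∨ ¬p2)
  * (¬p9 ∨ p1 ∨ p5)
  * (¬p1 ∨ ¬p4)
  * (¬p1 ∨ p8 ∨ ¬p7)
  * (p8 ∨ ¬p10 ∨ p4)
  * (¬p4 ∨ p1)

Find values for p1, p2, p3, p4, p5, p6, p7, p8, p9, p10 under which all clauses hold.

p1=0, p2=0, p3=1, p4=0, p5=1, p6=1, p7=1, p8=0, p9=1, p10=0

p3 occurs only positively in the remaining clauses — set p3 = True.
Branch on p1: take p1 = False.
  then p4 is forced to False.
  then p9 is forced to True.
  then p6 is forced to True.
  then p8 is forced to False.
  then p10 is forced to False.
  then p2 is forced to False.
  then p5 is forced to True.
p7 is now unconstrained; take p7 = True.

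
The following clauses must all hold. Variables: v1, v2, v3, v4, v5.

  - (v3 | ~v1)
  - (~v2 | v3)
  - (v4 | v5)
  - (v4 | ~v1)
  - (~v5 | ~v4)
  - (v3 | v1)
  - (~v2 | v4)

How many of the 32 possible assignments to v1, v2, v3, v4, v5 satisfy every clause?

5

The models are:
  v1=0 v2=0 v3=1 v4=0 v5=1
  v1=0 v2=0 v3=1 v4=1 v5=0
  v1=0 v2=1 v3=1 v4=1 v5=0
  v1=1 v2=0 v3=1 v4=1 v5=0
  v1=1 v2=1 v3=1 v4=1 v5=0
Count: 5.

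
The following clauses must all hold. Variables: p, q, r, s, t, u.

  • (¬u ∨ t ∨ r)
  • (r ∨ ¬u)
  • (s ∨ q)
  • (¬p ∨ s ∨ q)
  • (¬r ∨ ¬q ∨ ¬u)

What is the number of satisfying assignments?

28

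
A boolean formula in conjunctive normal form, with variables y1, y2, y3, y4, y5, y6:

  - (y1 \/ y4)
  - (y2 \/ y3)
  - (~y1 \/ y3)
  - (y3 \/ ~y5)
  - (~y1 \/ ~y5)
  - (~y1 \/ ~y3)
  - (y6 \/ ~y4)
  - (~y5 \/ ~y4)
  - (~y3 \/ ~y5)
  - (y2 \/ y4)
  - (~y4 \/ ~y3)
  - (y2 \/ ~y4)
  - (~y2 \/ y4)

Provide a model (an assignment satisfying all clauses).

Pure literal: y5 appears only negated; assign y5 = False.
y6 occurs only positively in the remaining clauses — set y6 = True.
Branch on y1: take y1 = False.
  then y4 is forced to True.
  then y3 is forced to False.
  then y2 is forced to True.

y1 = False, y2 = True, y3 = False, y4 = True, y5 = False, y6 = True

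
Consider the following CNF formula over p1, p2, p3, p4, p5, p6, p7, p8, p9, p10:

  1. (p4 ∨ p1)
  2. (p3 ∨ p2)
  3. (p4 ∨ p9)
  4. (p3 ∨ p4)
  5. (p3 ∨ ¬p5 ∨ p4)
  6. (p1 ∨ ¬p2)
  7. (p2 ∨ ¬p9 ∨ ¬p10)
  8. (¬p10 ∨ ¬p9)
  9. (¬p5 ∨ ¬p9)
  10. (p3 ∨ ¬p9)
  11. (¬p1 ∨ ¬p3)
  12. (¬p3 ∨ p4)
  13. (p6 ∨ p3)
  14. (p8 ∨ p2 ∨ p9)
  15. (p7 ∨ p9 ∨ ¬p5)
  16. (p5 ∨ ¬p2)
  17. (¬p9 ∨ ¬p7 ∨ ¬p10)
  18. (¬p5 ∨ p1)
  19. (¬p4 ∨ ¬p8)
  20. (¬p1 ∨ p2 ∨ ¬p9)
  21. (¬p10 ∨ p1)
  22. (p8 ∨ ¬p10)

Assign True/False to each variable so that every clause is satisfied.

p1 = False  p2 = False  p3 = True  p4 = True  p5 = False  p6 = False  p7 = False  p8 = False  p9 = True  p10 = False

Pure literal: p10 appears only negated; assign p10 = False.
Set p1 = False and propagate.
  then p4 is forced to True.
  then p2 is forced to False.
  then p3 is forced to True.
  then p5 is forced to False.
  then p8 is forced to False.
  then p9 is forced to True.
p6, p7 are now unconstrained; take p6 = False, p7 = False.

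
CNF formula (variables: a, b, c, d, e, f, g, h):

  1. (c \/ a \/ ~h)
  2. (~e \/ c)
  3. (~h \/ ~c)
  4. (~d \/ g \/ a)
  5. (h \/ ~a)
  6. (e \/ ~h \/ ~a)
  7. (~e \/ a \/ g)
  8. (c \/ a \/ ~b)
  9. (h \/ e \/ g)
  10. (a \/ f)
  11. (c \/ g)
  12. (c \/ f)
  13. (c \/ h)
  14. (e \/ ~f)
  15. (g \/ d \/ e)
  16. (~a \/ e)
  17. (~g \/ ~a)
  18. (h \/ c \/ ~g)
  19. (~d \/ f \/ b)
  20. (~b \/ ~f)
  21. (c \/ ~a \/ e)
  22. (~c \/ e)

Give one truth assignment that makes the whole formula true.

a=F, b=F, c=T, d=F, e=T, f=T, g=T, h=F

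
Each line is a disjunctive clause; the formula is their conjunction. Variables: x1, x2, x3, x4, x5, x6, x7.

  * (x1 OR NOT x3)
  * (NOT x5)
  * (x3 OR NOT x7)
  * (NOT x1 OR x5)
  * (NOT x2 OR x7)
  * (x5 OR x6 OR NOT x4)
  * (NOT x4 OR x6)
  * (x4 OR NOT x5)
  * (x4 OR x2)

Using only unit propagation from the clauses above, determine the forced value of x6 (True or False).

True

Unit clause (NOT x5) sets x5 = False.
(x5 OR NOT x1) with x5 = False leaves only NOT x1, so x1 = False.
(x1 OR NOT x3) with x1 = False leaves only NOT x3, so x3 = False.
(x3 OR NOT x7): since x3 = False, the clause reduces to (NOT x7). x7 = False.
(NOT x2 OR x7) with x7 = False leaves only NOT x2, so x2 = False.
(x2 OR x4): since x2 = False, the clause reduces to (x4). x4 = True.
(x6 OR NOT x4 OR x5) with x4 = True, x5 = False leaves only x6, so x6 = True.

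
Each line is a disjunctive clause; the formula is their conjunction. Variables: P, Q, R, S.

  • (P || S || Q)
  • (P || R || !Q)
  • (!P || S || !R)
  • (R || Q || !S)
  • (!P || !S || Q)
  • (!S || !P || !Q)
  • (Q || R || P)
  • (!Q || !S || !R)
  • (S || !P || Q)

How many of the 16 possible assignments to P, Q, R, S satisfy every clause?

The models are:
  P=0 Q=0 R=1 S=1
  P=0 Q=1 R=1 S=0
  P=1 Q=1 R=0 S=0
Count: 3.

3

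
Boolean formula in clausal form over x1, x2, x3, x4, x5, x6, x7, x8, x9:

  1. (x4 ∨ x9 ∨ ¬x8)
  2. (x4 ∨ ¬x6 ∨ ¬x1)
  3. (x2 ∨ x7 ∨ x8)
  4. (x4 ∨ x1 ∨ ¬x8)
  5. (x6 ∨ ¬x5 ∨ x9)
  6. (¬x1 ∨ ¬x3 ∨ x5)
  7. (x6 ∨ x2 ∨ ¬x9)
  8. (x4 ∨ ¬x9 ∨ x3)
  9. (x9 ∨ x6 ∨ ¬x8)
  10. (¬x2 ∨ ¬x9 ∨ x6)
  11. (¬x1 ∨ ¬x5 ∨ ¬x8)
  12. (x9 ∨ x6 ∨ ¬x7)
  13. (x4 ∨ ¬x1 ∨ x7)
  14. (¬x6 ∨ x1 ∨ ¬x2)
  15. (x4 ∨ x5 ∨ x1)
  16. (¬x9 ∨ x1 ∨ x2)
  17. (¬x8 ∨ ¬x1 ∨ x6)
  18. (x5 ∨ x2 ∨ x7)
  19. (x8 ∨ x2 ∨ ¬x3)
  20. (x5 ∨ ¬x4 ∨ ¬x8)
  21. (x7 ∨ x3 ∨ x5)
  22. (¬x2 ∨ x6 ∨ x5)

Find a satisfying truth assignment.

x1=True  x2=True  x3=False  x4=True  x5=True  x6=True  x7=False  x8=False  x9=False

Check each clause:
  1. (x4 ∨ ¬x8 ∨ x9) — ¬x8 is true.
  2. (x4 ∨ ¬x1 ∨ ¬x6) — x4 is true.
  3. (x8 ∨ x7 ∨ x2) — x2 is true.
  4. (x1 ∨ x4 ∨ ¬x8) — ¬x8 is true.
  5. (x9 ∨ x6 ∨ ¬x5) — x6 is true.
  6. (x5 ∨ ¬x3 ∨ ¬x1) — ¬x3 is true.
  7. (¬x9 ∨ x2 ∨ x6) — x2 is true.
  8. (x3 ∨ ¬x9 ∨ x4) — x4 is true.
  9. (x9 ∨ ¬x8 ∨ x6) — ¬x8 is true.
  10. (¬x2 ∨ x6 ∨ ¬x9) — ¬x9 is true.
  11. (¬x1 ∨ ¬x5 ∨ ¬x8) — ¬x8 is true.
  12. (x9 ∨ ¬x7 ∨ x6) — ¬x7 is true.
  13. (x4 ∨ x7 ∨ ¬x1) — x4 is true.
  14. (¬x6 ∨ ¬x2 ∨ x1) — x1 is true.
  15. (x4 ∨ x5 ∨ x1) — x1 is true.
  16. (¬x9 ∨ x1 ∨ x2) — x1 is true.
  17. (¬x8 ∨ ¬x1 ∨ x6) — ¬x8 is true.
  18. (x5 ∨ x2 ∨ x7) — x2 is true.
  19. (¬x3 ∨ x8 ∨ x2) — x2 is true.
  20. (¬x8 ∨ ¬x4 ∨ x5) — ¬x8 is true.
  21. (x3 ∨ x5 ∨ x7) — x5 is true.
  22. (x6 ∨ ¬x2 ∨ x5) — x5 is true.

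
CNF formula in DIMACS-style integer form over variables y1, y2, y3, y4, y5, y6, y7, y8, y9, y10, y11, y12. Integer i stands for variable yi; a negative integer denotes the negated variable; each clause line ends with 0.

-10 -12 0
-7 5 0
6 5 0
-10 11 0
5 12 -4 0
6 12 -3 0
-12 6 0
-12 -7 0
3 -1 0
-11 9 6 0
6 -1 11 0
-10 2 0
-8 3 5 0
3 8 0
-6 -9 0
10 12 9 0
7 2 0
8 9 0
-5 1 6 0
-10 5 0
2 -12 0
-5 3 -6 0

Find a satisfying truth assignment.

y1=F, y2=T, y3=T, y4=T, y5=T, y6=T, y7=F, y8=T, y9=F, y10=F, y11=T, y12=T

Pure literal: y2 appears only positively; assign y2 = True.
Set y1 = False and propagate.
Branch on y3: take y3 = True.
The remaining clauses are satisfied by y4 = True, y5 = True, y6 = True, y7 = False, y8 = True, y9 = False, y10 = False, y11 = True, y12 = True.
Every clause has at least one true literal under this assignment.
Check each clause:
  1. (¬y12 ∨ ¬y10) — ¬y10 is true.
  2. (¬y7 ∨ y5) — ¬y7 is true.
  3. (y6 ∨ y5) — y5 is true.
  4. (¬y10 ∨ y11) — y11 is true.
  5. (y12 ∨ y5 ∨ ¬y4) — y12 is true.
  6. (y12 ∨ y6 ∨ ¬y3) — y12 is true.
  7. (¬y12 ∨ y6) — y6 is true.
  8. (¬y12 ∨ ¬y7) — ¬y7 is true.
  9. (y3 ∨ ¬y1) — y3 is true.
  10. (y6 ∨ ¬y11 ∨ y9) — y6 is true.
  11. (¬y1 ∨ y11 ∨ y6) — y11 is true.
  12. (y2 ∨ ¬y10) — y2 is true.
  13. (¬y8 ∨ y5 ∨ y3) — y3 is true.
  14. (y8 ∨ y3) — y8 is true.
  15. (¬y9 ∨ ¬y6) — ¬y9 is true.
  16. (y12 ∨ y10 ∨ y9) — y12 is true.
  17. (y2 ∨ y7) — y2 is true.
  18. (y9 ∨ y8) — y8 is true.
  19. (y6 ∨ y1 ∨ ¬y5) — y6 is true.
  20. (¬y10 ∨ y5) — y5 is true.
  21. (¬y12 ∨ y2) — y2 is true.
  22. (¬y5 ∨ y3 ∨ ¬y6) — y3 is true.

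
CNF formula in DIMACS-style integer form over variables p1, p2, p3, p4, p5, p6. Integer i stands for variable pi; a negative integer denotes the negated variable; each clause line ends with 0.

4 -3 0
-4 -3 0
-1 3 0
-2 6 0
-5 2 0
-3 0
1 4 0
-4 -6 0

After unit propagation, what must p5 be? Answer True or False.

False

(NOT p3) is a unit clause: p3 = False.
From (p3 OR NOT p1) and p3 = False: p1 = False.
From (p4 OR p1) and p1 = False: p4 = True.
In (NOT p6 OR NOT p4), NOT p4 is now false; NOT p6 must hold, so p6 = False.
(NOT p2 OR p6): since p6 = False, the clause reduces to (NOT p2). p2 = False.
(p2 OR NOT p5) with p2 = False leaves only NOT p5, so p5 = False.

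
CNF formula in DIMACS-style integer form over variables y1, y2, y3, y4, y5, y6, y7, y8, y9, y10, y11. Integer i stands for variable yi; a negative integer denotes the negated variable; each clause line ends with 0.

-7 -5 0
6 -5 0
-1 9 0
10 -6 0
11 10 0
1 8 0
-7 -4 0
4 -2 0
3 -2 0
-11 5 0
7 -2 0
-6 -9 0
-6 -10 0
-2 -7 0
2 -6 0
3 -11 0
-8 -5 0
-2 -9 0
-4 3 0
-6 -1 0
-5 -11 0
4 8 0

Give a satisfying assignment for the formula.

y1=0  y2=0  y3=1  y4=0  y5=0  y6=0  y7=1  y8=1  y9=1  y10=1  y11=0

y3 occurs only positively in the remaining clauses — set y3 = True.
Branch on y1: take y1 = False.
  then y8 is forced to True.
  then y5 is forced to False.
  then y11 is forced to False.
  then y10 is forced to True.
  then y6 is forced to False.
Try y2 = False.
For the remaining variables, y4 = False, y7 = True, y9 = True works.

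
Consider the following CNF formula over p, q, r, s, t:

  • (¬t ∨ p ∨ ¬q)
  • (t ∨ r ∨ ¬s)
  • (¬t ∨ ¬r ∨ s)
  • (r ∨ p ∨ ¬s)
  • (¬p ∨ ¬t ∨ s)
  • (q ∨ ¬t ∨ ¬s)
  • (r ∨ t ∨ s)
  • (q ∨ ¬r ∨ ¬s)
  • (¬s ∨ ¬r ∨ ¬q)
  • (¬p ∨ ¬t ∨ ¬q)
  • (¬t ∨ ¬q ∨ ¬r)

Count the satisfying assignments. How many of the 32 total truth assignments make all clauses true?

5

The models are:
  p=0 q=0 r=0 s=0 t=1
  p=0 q=0 r=1 s=0 t=0
  p=0 q=1 r=1 s=0 t=0
  p=1 q=0 r=1 s=0 t=0
  p=1 q=1 r=1 s=0 t=0
That's 5 in total.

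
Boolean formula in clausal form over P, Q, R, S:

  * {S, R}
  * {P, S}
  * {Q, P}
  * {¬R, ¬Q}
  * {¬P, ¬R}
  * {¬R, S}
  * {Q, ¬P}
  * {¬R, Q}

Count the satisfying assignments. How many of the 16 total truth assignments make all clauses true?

2

Satisfying assignments:
  P=F Q=T R=F S=T
  P=T Q=T R=F S=T
Count: 2.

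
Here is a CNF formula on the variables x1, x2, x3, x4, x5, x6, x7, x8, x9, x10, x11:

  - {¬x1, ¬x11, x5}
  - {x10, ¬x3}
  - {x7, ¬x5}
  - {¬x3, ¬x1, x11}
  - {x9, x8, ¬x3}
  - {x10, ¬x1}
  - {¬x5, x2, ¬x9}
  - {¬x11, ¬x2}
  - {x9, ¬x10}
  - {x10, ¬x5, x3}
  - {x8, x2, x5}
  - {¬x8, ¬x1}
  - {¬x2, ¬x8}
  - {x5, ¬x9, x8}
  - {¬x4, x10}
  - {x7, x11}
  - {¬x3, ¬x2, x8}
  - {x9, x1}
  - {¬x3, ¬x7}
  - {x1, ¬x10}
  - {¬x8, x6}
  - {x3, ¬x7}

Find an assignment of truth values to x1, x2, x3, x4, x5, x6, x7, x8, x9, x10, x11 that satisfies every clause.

x1 = 0  x2 = 0  x3 = 0  x4 = 0  x5 = 0  x6 = 1  x7 = 0  x8 = 1  x9 = 1  x10 = 0  x11 = 1

Check each clause:
  1. {x5, ¬x11, ¬x1} — ¬x1 is true.
  2. {¬x3, x10} — ¬x3 is true.
  3. {x7, ¬x5} — ¬x5 is true.
  4. {x11, ¬x3, ¬x1} — x11 is true.
  5. {x8, ¬x3, x9} — x8 is true.
  6. {x10, ¬x1} — ¬x1 is true.
  7. {¬x9, x2, ¬x5} — ¬x5 is true.
  8. {¬x2, ¬x11} — ¬x2 is true.
  9. {¬x10, x9} — x9 is true.
  10. {¬x5, x10, x3} — ¬x5 is true.
  11. {x5, x2, x8} — x8 is true.
  12. {¬x8, ¬x1} — ¬x1 is true.
  13. {¬x8, ¬x2} — ¬x2 is true.
  14. {x8, ¬x9, x5} — x8 is true.
  15. {x10, ¬x4} — ¬x4 is true.
  16. {x11, x7} — x11 is true.
  17. {x8, ¬x3, ¬x2} — x8 is true.
  18. {x1, x9} — x9 is true.
  19. {¬x7, ¬x3} — ¬x7 is true.
  20. {x1, ¬x10} — ¬x10 is true.
  21. {¬x8, x6} — x6 is true.
  22. {x3, ¬x7} — ¬x7 is true.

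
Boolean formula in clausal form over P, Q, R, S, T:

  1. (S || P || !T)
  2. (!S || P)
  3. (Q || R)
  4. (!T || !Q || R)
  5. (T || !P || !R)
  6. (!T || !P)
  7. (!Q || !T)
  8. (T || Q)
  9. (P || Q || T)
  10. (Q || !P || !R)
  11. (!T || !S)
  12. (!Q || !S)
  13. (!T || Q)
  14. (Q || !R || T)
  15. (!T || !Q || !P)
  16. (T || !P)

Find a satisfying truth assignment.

P=False, Q=True, R=True, S=False, T=False

Check each clause:
  1. (S || !T || P) — !T is true.
  2. (!S || P) — !S is true.
  3. (Q || R) — Q is true.
  4. (!Q || R || !T) — R is true.
  5. (!P || T || !R) — !P is true.
  6. (!P || !T) — !T is true.
  7. (!Q || !T) — !T is true.
  8. (T || Q) — Q is true.
  9. (Q || P || T) — Q is true.
  10. (Q || !R || !P) — Q is true.
  11. (!T || !S) — !T is true.
  12. (!Q || !S) — !S is true.
  13. (Q || !T) — Q is true.
  14. (Q || !R || T) — Q is true.
  15. (!T || !Q || !P) — !T is true.
  16. (T || !P) — !P is true.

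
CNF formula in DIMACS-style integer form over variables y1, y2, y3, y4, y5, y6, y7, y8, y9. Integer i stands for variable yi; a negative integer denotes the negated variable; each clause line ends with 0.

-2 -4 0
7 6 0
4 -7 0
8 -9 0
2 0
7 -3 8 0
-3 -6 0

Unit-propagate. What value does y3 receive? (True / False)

False

(y2) stands alone — y2 = True.
(¬y4 ∨ ¬y2): since y2 = True, the clause reduces to (¬y4). y4 = False.
(y4 ∨ ¬y7) with y4 = False leaves only ¬y7, so y7 = False.
In (y7 ∨ y6), y7 is now false; y6 must hold, so y6 = True.
(¬y6 ∨ ¬y3): since y6 = True, the clause reduces to (¬y3). y3 = False.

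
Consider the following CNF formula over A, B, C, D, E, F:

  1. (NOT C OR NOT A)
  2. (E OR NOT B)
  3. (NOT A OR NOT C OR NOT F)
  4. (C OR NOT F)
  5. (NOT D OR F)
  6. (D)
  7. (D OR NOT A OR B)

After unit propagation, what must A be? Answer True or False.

False

(D) is a unit clause: D = True.
From (F OR NOT D) and D = True: F = True.
(C OR NOT F): since F = True, the clause reduces to (C). C = True.
In (NOT C OR NOT A), NOT C is now false; NOT A must hold, so A = False.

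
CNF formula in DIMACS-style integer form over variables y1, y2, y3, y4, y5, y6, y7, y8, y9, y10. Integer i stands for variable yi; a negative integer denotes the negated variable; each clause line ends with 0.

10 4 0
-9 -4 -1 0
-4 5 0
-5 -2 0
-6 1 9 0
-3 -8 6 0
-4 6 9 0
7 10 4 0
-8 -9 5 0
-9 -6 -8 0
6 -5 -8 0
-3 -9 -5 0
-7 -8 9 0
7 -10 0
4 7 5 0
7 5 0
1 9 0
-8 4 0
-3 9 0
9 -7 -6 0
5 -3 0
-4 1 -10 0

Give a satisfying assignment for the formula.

y3 occurs only negated in the remaining clauses — set y3 = False.
y8 occurs only negated in the remaining clauses — set y8 = False.
Set y1 = False and propagate.
  then y9 is forced to True.
Try y2 = True.
  then y5 is forced to False.
  then y4 is forced to False.
  then y10 is forced to True.
  then y7 is forced to True.
y6 is now unconstrained; take y6 = False.
Check each clause:
  1. (y10 ∨ y4) — y10 is true.
  2. (¬y4 ∨ ¬y1 ∨ ¬y9) — ¬y4 is true.
  3. (y5 ∨ ¬y4) — ¬y4 is true.
  4. (¬y5 ∨ ¬y2) — ¬y5 is true.
  5. (y1 ∨ ¬y6 ∨ y9) — ¬y6 is true.
  6. (¬y8 ∨ ¬y3 ∨ y6) — ¬y8 is true.
  7. (¬y4 ∨ y6 ∨ y9) — y9 is true.
  8. (y4 ∨ y10 ∨ y7) — y10 is true.
  9. (¬y8 ∨ y5 ∨ ¬y9) — ¬y8 is true.
  10. (¬y6 ∨ ¬y8 ∨ ¬y9) — ¬y8 is true.
  11. (¬y5 ∨ y6 ∨ ¬y8) — ¬y8 is true.
  12. (¬y5 ∨ ¬y9 ∨ ¬y3) — ¬y5 is true.
  13. (¬y8 ∨ ¬y7 ∨ y9) — ¬y8 is true.
  14. (y7 ∨ ¬y10) — y7 is true.
  15. (y7 ∨ y5 ∨ y4) — y7 is true.
  16. (y5 ∨ y7) — y7 is true.
  17. (y9 ∨ y1) — y9 is true.
  18. (¬y8 ∨ y4) — ¬y8 is true.
  19. (y9 ∨ ¬y3) — y9 is true.
  20. (¬y6 ∨ y9 ∨ ¬y7) — ¬y6 is true.
  21. (¬y3 ∨ y5) — ¬y3 is true.
  22. (¬y4 ∨ ¬y10 ∨ y1) — ¬y4 is true.

y1=F, y2=T, y3=F, y4=F, y5=F, y6=F, y7=T, y8=F, y9=T, y10=T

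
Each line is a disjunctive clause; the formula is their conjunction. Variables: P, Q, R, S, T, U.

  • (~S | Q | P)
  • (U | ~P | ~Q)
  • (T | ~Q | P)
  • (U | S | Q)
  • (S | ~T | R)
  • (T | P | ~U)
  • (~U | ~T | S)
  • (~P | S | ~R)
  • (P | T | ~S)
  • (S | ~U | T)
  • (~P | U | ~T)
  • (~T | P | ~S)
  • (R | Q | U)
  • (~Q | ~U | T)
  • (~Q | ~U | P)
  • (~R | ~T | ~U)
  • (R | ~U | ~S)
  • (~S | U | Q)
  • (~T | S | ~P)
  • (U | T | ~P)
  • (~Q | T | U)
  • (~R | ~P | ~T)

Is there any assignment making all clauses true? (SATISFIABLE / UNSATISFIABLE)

SATISFIABLE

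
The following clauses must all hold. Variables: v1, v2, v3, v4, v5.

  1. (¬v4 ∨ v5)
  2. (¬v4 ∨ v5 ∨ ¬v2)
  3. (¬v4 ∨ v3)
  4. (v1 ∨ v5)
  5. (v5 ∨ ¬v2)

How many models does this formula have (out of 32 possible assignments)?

14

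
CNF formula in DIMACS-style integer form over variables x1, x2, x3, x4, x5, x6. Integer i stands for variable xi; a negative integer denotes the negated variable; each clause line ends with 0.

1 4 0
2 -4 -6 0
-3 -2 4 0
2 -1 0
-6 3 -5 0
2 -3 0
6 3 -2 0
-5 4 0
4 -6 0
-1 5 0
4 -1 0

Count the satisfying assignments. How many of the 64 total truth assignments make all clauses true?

Case analysis on x4 and x2:
  x4=T, x2=T: 7 of the 16 assignments to (x1,x3,x5,x6) work.
  x4=T, x2=F: remaining (x1,x3,x5,x6) ∈ {(F,F,F,F); (F,F,T,F)} — 2.
  x4=F, x2=T: a clause becomes empty — 0.
  x4=F, x2=F: a clause becomes empty — 0.
Total: 7 + 2 + 0 + 0 = 9.

9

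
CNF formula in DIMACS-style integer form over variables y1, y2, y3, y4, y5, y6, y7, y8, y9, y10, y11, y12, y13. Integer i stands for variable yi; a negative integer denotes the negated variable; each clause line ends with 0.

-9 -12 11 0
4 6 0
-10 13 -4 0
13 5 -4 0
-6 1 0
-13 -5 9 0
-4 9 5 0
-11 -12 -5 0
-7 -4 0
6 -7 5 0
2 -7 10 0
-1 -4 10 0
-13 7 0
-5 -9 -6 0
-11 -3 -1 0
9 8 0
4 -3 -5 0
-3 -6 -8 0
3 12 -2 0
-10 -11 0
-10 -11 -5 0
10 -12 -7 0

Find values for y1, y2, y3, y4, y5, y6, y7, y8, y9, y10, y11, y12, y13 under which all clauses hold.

Try y1 = False.
  then y6 is forced to False.
  then y4 is forced to True.
  then y7 is forced to False.
  then y13 is forced to False.
  then y10 is forced to False.
  then y5 is forced to True.
Try y2 = False.
For the remaining variables, y3 = False, y8 = True, y9 = False, y11 = False, y12 = True works.
Check each clause:
  1. (NOT y12 OR NOT y9 OR y11) — NOT y9 is true.
  2. (y6 OR y4) — y4 is true.
  3. (NOT y10 OR y13 OR NOT y4) — NOT y10 is true.
  4. (NOT y4 OR y13 OR y5) — y5 is true.
  5. (y1 OR NOT y6) — NOT y6 is true.
  6. (NOT y13 OR NOT y5 OR y9) — NOT y13 is true.
  7. (y9 OR NOT y4 OR y5) — y5 is true.
  8. (NOT y5 OR NOT y12 OR NOT y11) — NOT y11 is true.
  9. (NOT y4 OR NOT y7) — NOT y7 is true.
  10. (NOT y7 OR y6 OR y5) — NOT y7 is true.
  11. (NOT y7 OR y2 OR y10) — NOT y7 is true.
  12. (NOT y4 OR NOT y1 OR y10) — NOT y1 is true.
  13. (NOT y13 OR y7) — NOT y13 is true.
  14. (NOT y5 OR NOT y9 OR NOT y6) — NOT y6 is true.
  15. (NOT y3 OR NOT y11 OR NOT y1) — NOT y11 is true.
  16. (y9 OR y8) — y8 is true.
  17. (NOT y5 OR NOT y3 OR y4) — y4 is true.
  18. (NOT y6 OR NOT y3 OR NOT y8) — NOT y6 is true.
  19. (NOT y2 OR y3 OR y12) — y12 is true.
  20. (NOT y11 OR NOT y10) — NOT y11 is true.
  21. (NOT y11 OR NOT y5 OR NOT y10) — NOT y11 is true.
  22. (NOT y12 OR NOT y7 OR y10) — NOT y7 is true.

y1 = F, y2 = F, y3 = F, y4 = T, y5 = T, y6 = F, y7 = F, y8 = T, y9 = F, y10 = F, y11 = F, y12 = T, y13 = F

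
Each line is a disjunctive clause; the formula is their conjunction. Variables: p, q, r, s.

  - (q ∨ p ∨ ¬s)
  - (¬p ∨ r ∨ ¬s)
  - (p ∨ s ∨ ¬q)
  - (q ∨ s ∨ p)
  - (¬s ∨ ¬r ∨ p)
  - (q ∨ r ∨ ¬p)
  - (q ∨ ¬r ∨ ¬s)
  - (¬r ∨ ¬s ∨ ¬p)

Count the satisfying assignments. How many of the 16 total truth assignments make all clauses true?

4

Satisfying assignments:
  p=0 q=1 r=0 s=1
  p=1 q=0 r=1 s=0
  p=1 q=1 r=0 s=0
  p=1 q=1 r=1 s=0
That's 4 in total.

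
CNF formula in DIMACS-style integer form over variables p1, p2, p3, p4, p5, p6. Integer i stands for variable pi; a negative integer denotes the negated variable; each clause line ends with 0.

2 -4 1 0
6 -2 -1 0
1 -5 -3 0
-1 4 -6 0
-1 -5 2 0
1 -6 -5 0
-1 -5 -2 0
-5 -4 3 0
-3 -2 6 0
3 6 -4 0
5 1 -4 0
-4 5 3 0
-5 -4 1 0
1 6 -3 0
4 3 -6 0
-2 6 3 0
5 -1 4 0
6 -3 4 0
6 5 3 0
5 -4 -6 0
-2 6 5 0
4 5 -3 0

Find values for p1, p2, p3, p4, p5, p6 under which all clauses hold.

p1=True, p2=False, p3=True, p4=True, p5=False, p6=False

Try p1 = True.
Set p2 = False and propagate.
  then p5 is forced to False.
  then p4 is forced to True.
  then p3 is forced to True.
  then p6 is forced to False.
Every clause has at least one true literal under this assignment.
Check each clause:
  1. (p2 OR p1 OR NOT p4) — p1 is true.
  2. (p6 OR NOT p1 OR NOT p2) — NOT p2 is true.
  3. (NOT p5 OR p1 OR NOT p3) — p1 is true.
  4. (NOT p1 OR NOT p6 OR p4) — NOT p6 is true.
  5. (NOT p5 OR p2 OR NOT p1) — NOT p5 is true.
  6. (p1 OR NOT p5 OR NOT p6) — p1 is true.
  7. (NOT p1 OR NOT p2 OR NOT p5) — NOT p5 is true.
  8. (p3 OR NOT p5 OR NOT p4) — p3 is true.
  9. (p6 OR NOT p3 OR NOT p2) — NOT p2 is true.
  10. (p3 OR p6 OR NOT p4) — p3 is true.
  11. (p5 OR NOT p4 OR p1) — p1 is true.
  12. (NOT p4 OR p3 OR p5) — p3 is true.
  13. (p1 OR NOT p4 OR NOT p5) — p1 is true.
  14. (p1 OR NOT p3 OR p6) — p1 is true.
  15. (p4 OR p3 OR NOT p6) — NOT p6 is true.
  16. (p3 OR p6 OR NOT p2) — p3 is true.
  17. (NOT p1 OR p4 OR p5) — p4 is true.
  18. (p4 OR p6 OR NOT p3) — p4 is true.
  19. (p3 OR p6 OR p5) — p3 is true.
  20. (NOT p4 OR p5 OR NOT p6) — NOT p6 is true.
  21. (p5 OR p6 OR NOT p2) — NOT p2 is true.
  22. (p5 OR NOT p3 OR p4) — p4 is true.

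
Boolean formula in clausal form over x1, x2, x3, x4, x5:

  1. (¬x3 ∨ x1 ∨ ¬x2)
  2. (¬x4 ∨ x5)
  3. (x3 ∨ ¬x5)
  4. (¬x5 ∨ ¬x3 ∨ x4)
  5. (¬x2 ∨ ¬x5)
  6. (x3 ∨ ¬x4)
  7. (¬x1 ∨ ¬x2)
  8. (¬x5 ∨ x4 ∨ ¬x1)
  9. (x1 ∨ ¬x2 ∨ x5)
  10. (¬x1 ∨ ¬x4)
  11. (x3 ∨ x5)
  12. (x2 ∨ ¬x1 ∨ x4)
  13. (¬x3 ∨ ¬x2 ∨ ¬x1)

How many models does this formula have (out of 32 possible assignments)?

2

Satisfying assignments:
  x1=0 x2=0 x3=1 x4=0 x5=0
  x1=0 x2=0 x3=1 x4=1 x5=1
That's 2 in total.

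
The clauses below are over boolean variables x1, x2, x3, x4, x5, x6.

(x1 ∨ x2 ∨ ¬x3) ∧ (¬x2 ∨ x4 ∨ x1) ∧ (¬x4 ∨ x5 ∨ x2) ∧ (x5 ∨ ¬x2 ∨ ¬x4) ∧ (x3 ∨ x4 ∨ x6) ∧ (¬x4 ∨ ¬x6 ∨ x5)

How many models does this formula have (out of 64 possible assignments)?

Case analysis on x4 and x2:
  x4=1, x2=1: forces x5=1; x1, x3, x6 free → 2^3 = 8.
  x4=1, x2=0: x6 free; 3 ways for (x1,x3,x5) × 2^1 = 6.
  x4=0, x2=1: x5 free; 3 ways for (x1,x3,x6) × 2^1 = 6.
  x4=0, x2=0: x5 free; 4 ways for (x1,x3,x6) × 2^1 = 8.
Total: 8 + 6 + 6 + 8 = 28.

28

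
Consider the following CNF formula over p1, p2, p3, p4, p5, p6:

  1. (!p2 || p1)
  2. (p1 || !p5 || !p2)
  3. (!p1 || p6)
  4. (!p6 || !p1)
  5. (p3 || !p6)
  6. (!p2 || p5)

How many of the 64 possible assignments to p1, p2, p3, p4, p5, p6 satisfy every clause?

12

Case analysis on p1 and p2:
  p1=1, p2=1: a clause becomes empty — 0.
  p1=1, p2=0: a clause becomes empty — 0.
  p1=0, p2=1: a clause becomes empty — 0.
  p1=0, p2=0: p4, p5 free; 3 ways for (p3,p6) × 2^2 = 12.
Total: 0 + 0 + 0 + 12 = 12.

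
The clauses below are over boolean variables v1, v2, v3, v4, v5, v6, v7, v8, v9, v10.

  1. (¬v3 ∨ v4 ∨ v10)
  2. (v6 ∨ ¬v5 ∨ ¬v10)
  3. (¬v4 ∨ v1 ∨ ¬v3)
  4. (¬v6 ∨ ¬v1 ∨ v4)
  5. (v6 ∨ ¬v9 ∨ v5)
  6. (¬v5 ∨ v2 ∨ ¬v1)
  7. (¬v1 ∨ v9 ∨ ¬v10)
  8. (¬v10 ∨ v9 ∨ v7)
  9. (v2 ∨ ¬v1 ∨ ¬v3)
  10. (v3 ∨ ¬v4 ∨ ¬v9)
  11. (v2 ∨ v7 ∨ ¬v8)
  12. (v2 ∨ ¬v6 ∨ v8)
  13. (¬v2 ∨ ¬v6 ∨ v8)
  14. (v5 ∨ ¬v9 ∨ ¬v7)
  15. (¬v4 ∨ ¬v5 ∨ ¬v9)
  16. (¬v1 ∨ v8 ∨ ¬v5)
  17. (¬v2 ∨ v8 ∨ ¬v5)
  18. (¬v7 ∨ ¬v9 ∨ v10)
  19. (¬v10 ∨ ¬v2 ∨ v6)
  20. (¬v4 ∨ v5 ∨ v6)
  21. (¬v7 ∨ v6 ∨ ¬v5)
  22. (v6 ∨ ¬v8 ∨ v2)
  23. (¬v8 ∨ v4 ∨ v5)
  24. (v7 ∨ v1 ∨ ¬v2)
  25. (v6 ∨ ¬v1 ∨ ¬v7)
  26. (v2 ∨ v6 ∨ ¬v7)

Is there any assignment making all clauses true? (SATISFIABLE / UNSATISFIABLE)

SATISFIABLE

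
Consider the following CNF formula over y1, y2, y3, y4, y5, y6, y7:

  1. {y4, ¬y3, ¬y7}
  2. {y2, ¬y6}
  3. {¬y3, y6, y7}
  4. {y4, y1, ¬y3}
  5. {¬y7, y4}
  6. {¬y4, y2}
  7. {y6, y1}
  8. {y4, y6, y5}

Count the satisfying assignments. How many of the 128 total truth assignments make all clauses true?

30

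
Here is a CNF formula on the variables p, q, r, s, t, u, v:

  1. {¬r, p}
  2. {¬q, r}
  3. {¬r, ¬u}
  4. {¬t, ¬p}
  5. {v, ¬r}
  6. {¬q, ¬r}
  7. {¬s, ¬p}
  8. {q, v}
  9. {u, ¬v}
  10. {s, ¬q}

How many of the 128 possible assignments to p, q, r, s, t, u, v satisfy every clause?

5

The models are:
  p=F q=F r=F s=F t=F u=T v=T
  p=F q=F r=F s=F t=T u=T v=T
  p=F q=F r=F s=T t=F u=T v=T
  p=F q=F r=F s=T t=T u=T v=T
  p=T q=F r=F s=F t=F u=T v=T
Count: 5.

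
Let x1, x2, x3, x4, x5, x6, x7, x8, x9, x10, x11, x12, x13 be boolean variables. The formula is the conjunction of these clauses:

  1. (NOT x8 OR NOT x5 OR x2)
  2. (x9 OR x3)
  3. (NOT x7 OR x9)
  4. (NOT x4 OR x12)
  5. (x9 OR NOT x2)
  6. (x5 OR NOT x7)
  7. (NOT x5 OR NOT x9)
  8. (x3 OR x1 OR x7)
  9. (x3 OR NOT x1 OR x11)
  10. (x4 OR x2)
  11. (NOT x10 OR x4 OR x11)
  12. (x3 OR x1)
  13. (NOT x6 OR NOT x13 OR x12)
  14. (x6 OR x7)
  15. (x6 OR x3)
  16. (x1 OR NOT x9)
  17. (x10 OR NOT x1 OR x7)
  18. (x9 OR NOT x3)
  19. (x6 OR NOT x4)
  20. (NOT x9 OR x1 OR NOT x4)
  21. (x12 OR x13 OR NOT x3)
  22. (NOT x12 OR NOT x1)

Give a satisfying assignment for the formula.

x1=T  x2=T  x3=F  x4=F  x5=F  x6=T  x7=F  x8=F  x9=T  x10=T  x11=T  x12=F  x13=F

Pure literal: x8 appears only negated; assign x8 = False.
x11 occurs only positively in the remaining clauses — set x11 = True.
Branch on x1: take x1 = True.
  then x12 is forced to False.
  then x4 is forced to False.
  then x2 is forced to True.
  then x9 is forced to True.
  then x5 is forced to False.
  then x7 is forced to False.
  then x6 is forced to True.
  then x13 is forced to False.
  then x10 is forced to True.
  then x3 is forced to False.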